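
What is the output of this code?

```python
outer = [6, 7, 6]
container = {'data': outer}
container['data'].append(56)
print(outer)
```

Key concept: dict holds reference to list.
Step by step:
`outer = [6, 7, 6]` → outer = [6, 7, 6]
`container = {'data': outer}` → container = {'data': [6, 7, 6]}
`container['data'].append(56)` → outer = [6, 7, 6, 56]; container = {'data': [6, 7, 6, 56]}
`print(outer)` → prints [6, 7, 6, 56]

Answer: [6, 7, 6, 56]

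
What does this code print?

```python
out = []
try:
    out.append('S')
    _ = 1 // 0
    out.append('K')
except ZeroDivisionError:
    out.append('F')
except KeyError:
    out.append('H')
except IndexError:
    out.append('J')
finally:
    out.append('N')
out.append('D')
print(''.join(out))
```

Execution trace: 'S' (try body) → 'F' (except ZeroDivisionError) → 'N' (finally) → 'D' (after the try/except). Output: SFND

Answer: SFND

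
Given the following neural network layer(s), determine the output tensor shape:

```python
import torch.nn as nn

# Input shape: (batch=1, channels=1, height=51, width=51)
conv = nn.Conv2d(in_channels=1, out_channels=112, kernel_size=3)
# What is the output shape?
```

Input: (1, 1, 51, 51) -> Output: (1, 112, 49, 49)

Answer: (1, 112, 49, 49)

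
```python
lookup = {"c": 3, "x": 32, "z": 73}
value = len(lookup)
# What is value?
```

Trace:
`lookup = {"c": 3, "x": 32, "z": 73}` → lookup = {'c': 3, 'x': 32, 'z': 73}
`value = len(lookup)` → value = 3
So value = 3

Answer: 3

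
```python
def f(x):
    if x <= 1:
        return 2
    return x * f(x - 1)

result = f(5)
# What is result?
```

f(5) = 5 * 4 * 3 * 2 * 2 = 240

Answer: 240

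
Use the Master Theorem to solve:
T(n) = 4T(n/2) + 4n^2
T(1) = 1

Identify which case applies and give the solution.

a=4, b=2, f(n)=4n^2. log_2(4) = 2. Since c=2 = 2, Case 2 applies: T(n) = Θ(n^log_b(a) · log n) = O(n^2 log n).

Answer: O(n^2 log n) - Case 2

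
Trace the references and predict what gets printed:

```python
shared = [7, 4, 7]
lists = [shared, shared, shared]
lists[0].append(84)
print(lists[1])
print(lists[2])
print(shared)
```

Key concept: list of same reference.
Step by step:
`shared = [7, 4, 7]` → shared = [7, 4, 7]
`lists = [shared, shared, shared]` → lists = [[7, 4, 7], [7, 4, 7], [7, 4, 7]]
`lists[0].append(84)` → shared = [7, 4, 7, 84]; lists = [[7, 4, 7, 84], [7, 4, 7, 84], [7, 4, 7, 84]]
`print(lists[1])` → prints [7, 4, 7, 84]
`print(lists[2])` → prints [7, 4, 7, 84]
`print(shared)` → prints [7, 4, 7, 84]

Answer:
[7, 4, 7, 84]
[7, 4, 7, 84]
[7, 4, 7, 84]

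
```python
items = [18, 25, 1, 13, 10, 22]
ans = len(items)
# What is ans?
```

Trace:
`items = [18, 25, 1, 13, 10, 22]` → items = [18, 25, 1, 13, 10, 22]
`ans = len(items)` → ans = 6
So ans = 6

Answer: 6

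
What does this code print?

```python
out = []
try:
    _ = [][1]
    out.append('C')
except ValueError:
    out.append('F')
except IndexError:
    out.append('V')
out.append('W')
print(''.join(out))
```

Execution trace: 'V' (except IndexError) → 'W' (after the try/except). Output: VW

Answer: VW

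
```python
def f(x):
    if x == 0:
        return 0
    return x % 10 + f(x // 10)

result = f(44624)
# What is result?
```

Sum of digits of 44624: 4 + 2 + 6 + 4 + 4 = 20

Answer: 20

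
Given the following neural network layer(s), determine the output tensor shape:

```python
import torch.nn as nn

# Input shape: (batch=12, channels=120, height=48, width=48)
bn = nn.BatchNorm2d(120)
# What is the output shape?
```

Input: (12, 120, 48, 48) -> Output: (12, 120, 48, 48)

Answer: (12, 120, 48, 48)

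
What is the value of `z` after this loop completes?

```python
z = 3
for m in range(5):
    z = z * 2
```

Multiply by 2, 5 times: 3 * 2^5 = 96
`z` takes the values: 3 → 6 → 12 → 24 → 48 → 96

Answer: 96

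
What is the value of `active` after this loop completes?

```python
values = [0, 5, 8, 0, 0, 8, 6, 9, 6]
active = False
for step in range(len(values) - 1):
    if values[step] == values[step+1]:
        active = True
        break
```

Check consecutive duplicates in [0, 5, 8, 0, 0, 8, 6, 9, 6]
`active` takes the values: False → True

Answer: True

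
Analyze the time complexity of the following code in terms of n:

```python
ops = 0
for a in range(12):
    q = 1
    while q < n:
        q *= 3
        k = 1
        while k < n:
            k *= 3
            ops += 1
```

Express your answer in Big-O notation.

Each loop level contributes: 1 × log n × log n. Multiplying the contributions gives O(log² n).

Answer: O(log² n)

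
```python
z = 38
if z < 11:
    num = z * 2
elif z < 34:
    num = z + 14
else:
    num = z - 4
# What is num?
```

Trace:
`z = 38` → z = 38
`if z < 11: ...` → z < 11 is False, z < 34 is False, take else branch → num = 34
So num = 34

Answer: 34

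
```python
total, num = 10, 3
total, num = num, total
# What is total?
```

Trace:
`total, num = 10, 3` → total = 10; num = 3
`total, num = num, total` → total = 3; num = 10
So total = 3

Answer: 3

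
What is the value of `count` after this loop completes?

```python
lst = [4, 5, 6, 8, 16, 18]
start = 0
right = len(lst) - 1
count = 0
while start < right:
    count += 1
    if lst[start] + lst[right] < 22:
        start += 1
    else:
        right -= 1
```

Steps to find pair summing to 22
`count` takes the values: 0 → 1 → 2 → 3 → 4 → 5

Answer: 5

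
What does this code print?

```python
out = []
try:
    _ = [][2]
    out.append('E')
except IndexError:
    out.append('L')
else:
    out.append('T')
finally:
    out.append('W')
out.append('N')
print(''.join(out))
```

Execution trace: 'L' (except IndexError) → 'W' (finally) → 'N' (after the try/except). Output: LWN

Answer: LWN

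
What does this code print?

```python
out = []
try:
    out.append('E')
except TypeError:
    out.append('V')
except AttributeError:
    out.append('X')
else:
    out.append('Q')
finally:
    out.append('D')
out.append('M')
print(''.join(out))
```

Execution trace: 'E' (try body, no exception) → 'Q' (else) → 'D' (finally) → 'M' (after the try/except). Output: EQDM

Answer: EQDM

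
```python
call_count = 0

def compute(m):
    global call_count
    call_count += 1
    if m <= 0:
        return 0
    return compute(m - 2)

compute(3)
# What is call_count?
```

Linear recursion stepping by 2: 3 calls from m=3 down to ≤0.

Answer: 3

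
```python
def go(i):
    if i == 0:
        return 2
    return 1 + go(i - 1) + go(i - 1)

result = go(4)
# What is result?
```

go(i) = 1 + 2·go(i-1), go(0)=2. Closed form: (2+1)·2^4 - 1 = 47.

Answer: 47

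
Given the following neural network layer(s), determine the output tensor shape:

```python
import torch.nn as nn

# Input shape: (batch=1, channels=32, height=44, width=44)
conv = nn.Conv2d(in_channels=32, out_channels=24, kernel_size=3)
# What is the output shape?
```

Input: (1, 32, 44, 44) -> Output: (1, 24, 42, 42)

Answer: (1, 24, 42, 42)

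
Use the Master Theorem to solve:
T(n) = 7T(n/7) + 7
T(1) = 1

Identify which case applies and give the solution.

a=7, b=7, f(n)=7. log_7(7) = 1. Since c=0 < 1, Case 1 applies: T(n) = Θ(n^log_b(a)) = O(n).

Answer: O(n) - Case 1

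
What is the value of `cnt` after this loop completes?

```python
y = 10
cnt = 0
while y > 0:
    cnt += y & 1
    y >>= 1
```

Count set bits in 10 (binary: 0b1010)
`cnt` takes the values: 0 → 1 → 2

Answer: 2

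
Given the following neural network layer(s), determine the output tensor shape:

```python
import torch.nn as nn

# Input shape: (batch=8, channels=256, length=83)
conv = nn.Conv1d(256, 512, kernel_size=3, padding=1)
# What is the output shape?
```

Input: (8, 256, 83) -> Output: (8, 512, 83)

Answer: (8, 512, 83)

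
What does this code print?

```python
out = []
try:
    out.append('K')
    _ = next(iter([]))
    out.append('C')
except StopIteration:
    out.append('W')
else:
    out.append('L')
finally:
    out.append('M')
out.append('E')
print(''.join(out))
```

Execution trace: 'K' (try body) → 'W' (except StopIteration) → 'M' (finally) → 'E' (after the try/except). Output: KWME

Answer: KWME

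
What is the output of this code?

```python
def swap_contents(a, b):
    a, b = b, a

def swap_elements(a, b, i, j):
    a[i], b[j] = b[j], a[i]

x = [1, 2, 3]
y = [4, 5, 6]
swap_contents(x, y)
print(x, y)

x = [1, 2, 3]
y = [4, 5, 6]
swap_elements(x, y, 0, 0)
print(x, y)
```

Key concept: parameter rebinding vs mutation.
Step by step:
`x = [1, 2, 3]` → x = [1, 2, 3]
`y = [4, 5, 6]` → y = [4, 5, 6]
`swap_contents(x, y)` → no visible change to tracked variables
`print(x, y)` → prints [1, 2, 3] [4, 5, 6]
`x = [1, 2, 3]` → x = [1, 2, 3]
`y = [4, 5, 6]` → y = [4, 5, 6]
`swap_elements(x, y, 0, 0)` → x = [4, 2, 3]; y = [1, 5, 6]
`print(x, y)` → prints [4, 2, 3] [1, 5, 6]

Answer:
[1, 2, 3] [4, 5, 6]
[4, 2, 3] [1, 5, 6]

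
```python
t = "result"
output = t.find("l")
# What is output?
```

Trace:
`t = "result"` → t = 'result'
`output = t.find("l")` → output = 4
So output = 4

Answer: 4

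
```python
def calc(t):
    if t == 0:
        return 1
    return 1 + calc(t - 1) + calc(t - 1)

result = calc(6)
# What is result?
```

calc(t) = 1 + 2·calc(t-1), calc(0)=1. Closed form: (1+1)·2^6 - 1 = 127.

Answer: 127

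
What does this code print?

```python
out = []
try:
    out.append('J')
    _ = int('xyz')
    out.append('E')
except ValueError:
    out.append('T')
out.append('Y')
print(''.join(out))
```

Execution trace: 'J' (try body) → 'T' (except ValueError) → 'Y' (after the try/except). Output: JTY

Answer: JTY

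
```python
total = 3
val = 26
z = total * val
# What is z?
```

Trace:
`total = 3` → total = 3
`val = 26` → val = 26
`z = total * val` → z = 78
So z = 78

Answer: 78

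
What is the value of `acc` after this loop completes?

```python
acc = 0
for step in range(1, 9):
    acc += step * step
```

Sum of squares 1² to 8² = 204
`acc` takes the values: 0 → 1 → 5 → 14 → 30 → 55 → 91 → 140 → 204

Answer: 204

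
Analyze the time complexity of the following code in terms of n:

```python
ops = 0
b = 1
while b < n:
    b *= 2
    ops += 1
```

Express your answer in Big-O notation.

Each loop level contributes: log n. Multiplying the contributions gives O(log n).

Answer: O(log n)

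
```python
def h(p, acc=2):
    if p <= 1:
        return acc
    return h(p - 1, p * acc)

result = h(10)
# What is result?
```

Accumulator trace (n, acc): (10, 2) -> (9, 20) -> (8, 180) -> (7, 1440) -> (6, 10080) -> (5, 60480) -> (4, 302400) -> (3, 1209600) -> (2, 3628800) -> (1, 7257600) -> return 7257600

Answer: 7257600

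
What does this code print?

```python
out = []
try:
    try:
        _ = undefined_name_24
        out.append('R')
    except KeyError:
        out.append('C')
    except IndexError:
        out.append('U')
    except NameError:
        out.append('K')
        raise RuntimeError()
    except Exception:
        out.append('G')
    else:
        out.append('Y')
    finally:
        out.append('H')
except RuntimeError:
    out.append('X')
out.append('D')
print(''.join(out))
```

Execution trace: 'K' (inner except NameError) → 'H' (inner finally) → 'X' (outer except RuntimeError) → 'D' (after the try/except). Output: KHXD

Answer: KHXD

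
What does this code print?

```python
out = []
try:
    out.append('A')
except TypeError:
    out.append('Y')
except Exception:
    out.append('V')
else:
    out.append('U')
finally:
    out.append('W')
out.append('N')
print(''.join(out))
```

Execution trace: 'A' (try body, no exception) → 'U' (else) → 'W' (finally) → 'N' (after the try/except). Output: AUWN

Answer: AUWN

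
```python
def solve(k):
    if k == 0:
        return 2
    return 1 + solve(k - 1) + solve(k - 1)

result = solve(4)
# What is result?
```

solve(k) = 1 + 2·solve(k-1), solve(0)=2. Closed form: (2+1)·2^4 - 1 = 47.

Answer: 47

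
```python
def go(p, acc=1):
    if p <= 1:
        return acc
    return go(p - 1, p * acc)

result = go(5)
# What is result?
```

Accumulator trace (n, acc): (5, 1) -> (4, 5) -> (3, 20) -> (2, 60) -> (1, 120) -> return 120

Answer: 120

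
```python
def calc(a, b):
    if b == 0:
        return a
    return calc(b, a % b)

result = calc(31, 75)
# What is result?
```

calc(31, 75) -> calc(75, 31) -> calc(31, 13) -> calc(13, 5) -> calc(5, 3) -> calc(3, 2) -> calc(2, 1) -> calc(1, 0) -> 1

Answer: 1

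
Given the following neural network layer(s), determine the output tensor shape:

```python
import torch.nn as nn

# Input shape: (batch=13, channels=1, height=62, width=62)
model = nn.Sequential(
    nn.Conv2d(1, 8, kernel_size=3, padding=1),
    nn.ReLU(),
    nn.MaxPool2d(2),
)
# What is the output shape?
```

Input: (13, 1, 62, 62) -> after Conv2d: (13, 8, 62, 62) -> after ReLU: (13, 8, 62, 62) -> Output: (13, 8, 31, 31)

Answer: (13, 8, 31, 31)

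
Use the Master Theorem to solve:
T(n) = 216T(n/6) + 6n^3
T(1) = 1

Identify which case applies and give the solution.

a=216, b=6, f(n)=6n^3. log_6(216) = 3. Since c=3 = 3, Case 2 applies: T(n) = Θ(n^log_b(a) · log n) = O(n^3 log n).

Answer: O(n^3 log n) - Case 2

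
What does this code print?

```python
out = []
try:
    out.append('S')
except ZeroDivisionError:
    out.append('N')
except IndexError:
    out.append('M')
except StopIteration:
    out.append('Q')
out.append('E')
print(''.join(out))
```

Execution trace: 'S' (try body, no exception) → 'E' (after the try/except). Output: SE

Answer: SE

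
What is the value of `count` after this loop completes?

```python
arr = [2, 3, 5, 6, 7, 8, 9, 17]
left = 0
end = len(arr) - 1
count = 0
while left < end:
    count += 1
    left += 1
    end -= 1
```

Iterations until pointers meet (list length 8)
`count` takes the values: 0 → 1 → 2 → 3 → 4

Answer: 4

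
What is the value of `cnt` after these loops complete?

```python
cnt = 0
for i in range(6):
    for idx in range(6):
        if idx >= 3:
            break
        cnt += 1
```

Inner breaks at 3, outer runs 6 times
`cnt` takes the values: 0 → 1 → 2 → 3 → 4 → 5 → 6 → 7 → 8 → 9 → 10 → 11 → 12 → 13 → 14 → 15 → 16 → 17 → 18

Answer: 18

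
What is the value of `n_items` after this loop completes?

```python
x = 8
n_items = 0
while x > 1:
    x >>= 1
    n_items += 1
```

Count right shifts until 1
`n_items` takes the values: 0 → 1 → 2 → 3

Answer: 3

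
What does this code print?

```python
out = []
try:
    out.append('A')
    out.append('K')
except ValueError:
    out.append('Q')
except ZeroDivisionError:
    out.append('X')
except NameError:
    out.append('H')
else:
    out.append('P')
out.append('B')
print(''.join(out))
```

Execution trace: 'A' (try body) → 'K' (try body, no exception) → 'P' (else) → 'B' (after the try/except). Output: AKPB

Answer: AKPB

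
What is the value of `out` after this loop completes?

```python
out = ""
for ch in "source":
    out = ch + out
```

Reverse 'source'
`out` takes the values: "" → "s" → "os" → "uos" → "ruos" → "cruos" → "ecruos"

Answer: "ecruos"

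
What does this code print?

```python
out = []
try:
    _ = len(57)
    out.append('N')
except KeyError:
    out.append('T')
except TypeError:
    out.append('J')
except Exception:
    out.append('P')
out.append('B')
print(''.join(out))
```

Execution trace: 'J' (except TypeError) → 'B' (after the try/except). Output: JB

Answer: JB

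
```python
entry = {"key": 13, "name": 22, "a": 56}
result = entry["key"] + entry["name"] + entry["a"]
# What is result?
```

Trace:
`entry = {"key": 13, "name": 22, "a": 56}` → entry = {'key': 13, 'name': 22, 'a': 56}
`result = entry["key"] + entry["name"] + entry["a"]` → result = 91
So result = 91

Answer: 91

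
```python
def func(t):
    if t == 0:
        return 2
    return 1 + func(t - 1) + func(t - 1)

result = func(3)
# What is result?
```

func(t) = 1 + 2·func(t-1), func(0)=2. Closed form: (2+1)·2^3 - 1 = 23.

Answer: 23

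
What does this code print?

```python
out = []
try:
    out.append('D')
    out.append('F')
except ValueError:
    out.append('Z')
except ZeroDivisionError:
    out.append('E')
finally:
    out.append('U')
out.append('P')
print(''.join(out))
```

Execution trace: 'D' (try body) → 'F' (try body, no exception) → 'U' (finally) → 'P' (after the try/except). Output: DFUP

Answer: DFUP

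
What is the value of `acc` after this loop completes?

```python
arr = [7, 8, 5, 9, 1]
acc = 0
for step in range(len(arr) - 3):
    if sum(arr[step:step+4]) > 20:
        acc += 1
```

Count windows with sum > 20
`acc` takes the values: 0 → 1 → 2

Answer: 2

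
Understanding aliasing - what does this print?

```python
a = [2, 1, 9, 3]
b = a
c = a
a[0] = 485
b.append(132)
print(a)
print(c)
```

Key concept: multiple aliases.
Step by step:
`a = [2, 1, 9, 3]` → a = [2, 1, 9, 3]
`b = a` → b = [2, 1, 9, 3] (same object as a)
`c = a` → c = [2, 1, 9, 3] (same object as a, b)
`a[0] = 485` → a = [485, 1, 9, 3] (same object as b, c); b = [485, 1, 9, 3] (same object as a, c); c = [485, 1, 9, 3] (same object as a, b)
`b.append(132)` → a = [485, 1, 9, 3, 132] (same object as b, c); b = [485, 1, 9, 3, 132] (same object as a, c); c = [485, 1, 9, 3, 132] (same object as a, b)
`print(a)` → prints [485, 1, 9, 3, 132]
`print(c)` → prints [485, 1, 9, 3, 132]

Answer:
[485, 1, 9, 3, 132]
[485, 1, 9, 3, 132]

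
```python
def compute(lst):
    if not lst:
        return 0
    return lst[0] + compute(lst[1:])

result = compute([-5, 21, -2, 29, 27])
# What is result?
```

(-5) + 21 + (-2) + 29 + 27 + 0 = 70

Answer: 70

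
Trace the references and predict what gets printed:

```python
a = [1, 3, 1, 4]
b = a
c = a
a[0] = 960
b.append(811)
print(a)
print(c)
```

Key concept: multiple aliases.
Step by step:
`a = [1, 3, 1, 4]` → a = [1, 3, 1, 4]
`b = a` → b = [1, 3, 1, 4] (same object as a)
`c = a` → c = [1, 3, 1, 4] (same object as a, b)
`a[0] = 960` → a = [960, 3, 1, 4] (same object as b, c); b = [960, 3, 1, 4] (same object as a, c); c = [960, 3, 1, 4] (same object as a, b)
`b.append(811)` → a = [960, 3, 1, 4, 811] (same object as b, c); b = [960, 3, 1, 4, 811] (same object as a, c); c = [960, 3, 1, 4, 811] (same object as a, b)
`print(a)` → prints [960, 3, 1, 4, 811]
`print(c)` → prints [960, 3, 1, 4, 811]

Answer:
[960, 3, 1, 4, 811]
[960, 3, 1, 4, 811]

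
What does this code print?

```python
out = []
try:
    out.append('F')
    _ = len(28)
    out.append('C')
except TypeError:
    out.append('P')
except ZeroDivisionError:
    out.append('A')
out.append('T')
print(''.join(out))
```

Execution trace: 'F' (try body) → 'P' (except TypeError) → 'T' (after the try/except). Output: FPT

Answer: FPT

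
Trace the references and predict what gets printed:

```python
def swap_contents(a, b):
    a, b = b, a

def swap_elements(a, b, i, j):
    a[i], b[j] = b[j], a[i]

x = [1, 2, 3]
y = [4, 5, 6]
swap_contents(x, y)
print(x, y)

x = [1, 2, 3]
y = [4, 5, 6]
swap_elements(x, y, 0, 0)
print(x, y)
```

Key concept: parameter rebinding vs mutation.
Step by step:
`x = [1, 2, 3]` → x = [1, 2, 3]
`y = [4, 5, 6]` → y = [4, 5, 6]
`swap_contents(x, y)` → no visible change to tracked variables
`print(x, y)` → prints [1, 2, 3] [4, 5, 6]
`x = [1, 2, 3]` → x = [1, 2, 3]
`y = [4, 5, 6]` → y = [4, 5, 6]
`swap_elements(x, y, 0, 0)` → x = [4, 2, 3]; y = [1, 5, 6]
`print(x, y)` → prints [4, 2, 3] [1, 5, 6]

Answer:
[1, 2, 3] [4, 5, 6]
[4, 2, 3] [1, 5, 6]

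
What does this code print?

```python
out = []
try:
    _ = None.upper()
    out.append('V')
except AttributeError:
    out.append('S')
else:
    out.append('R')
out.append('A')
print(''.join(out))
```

Execution trace: 'S' (except AttributeError) → 'A' (after the try/except). Output: SA

Answer: SA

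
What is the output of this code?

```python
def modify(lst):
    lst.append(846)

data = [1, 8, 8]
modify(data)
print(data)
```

Key concept: function modifies passed list.
Step by step:
`data = [1, 8, 8]` → data = [1, 8, 8]
`modify(data)` → data = [1, 8, 8, 846]
`print(data)` → prints [1, 8, 8, 846]

Answer: [1, 8, 8, 846]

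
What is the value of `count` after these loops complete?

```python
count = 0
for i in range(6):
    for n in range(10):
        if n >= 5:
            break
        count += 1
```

Inner breaks at 5, outer runs 6 times
`count` takes the values: 0 → 1 → 2 → 3 → 4 → 5 → 6 → 7 → 8 → 9 → 10 → 11 → 12 → 13 → 14 → 15 → 16 → 17 → 18 → 19 → 20 → 21 → 22 → 23 → 24 → 25 → 26 → 27 → 28 → 29 → 30

Answer: 30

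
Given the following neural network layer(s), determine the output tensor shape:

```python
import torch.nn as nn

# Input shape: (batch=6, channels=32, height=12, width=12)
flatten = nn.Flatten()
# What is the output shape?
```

Input: (6, 32, 12, 12) -> Output: (6, 4608)

Answer: (6, 4608)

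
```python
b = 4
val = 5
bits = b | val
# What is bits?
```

Trace:
`b = 4` → b = 4
`val = 5` → val = 5
`bits = b | val` → bits = 5
So bits = 5

Answer: 5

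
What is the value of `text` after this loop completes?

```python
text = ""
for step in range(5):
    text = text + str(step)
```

Concatenate digits 0 to 4
`text` takes the values: "" → "0" → "01" → "012" → "0123" → "01234"

Answer: "01234"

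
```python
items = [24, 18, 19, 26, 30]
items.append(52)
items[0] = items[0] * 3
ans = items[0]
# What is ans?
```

Trace:
`items = [24, 18, 19, 26, 30]` → items = [24, 18, 19, 26, 30]
`items.append(52)` → items = [24, 18, 19, 26, 30, 52]
`items[0] = items[0] * 3` → items = [72, 18, 19, 26, 30, 52]
`ans = items[0]` → ans = 72
So ans = 72

Answer: 72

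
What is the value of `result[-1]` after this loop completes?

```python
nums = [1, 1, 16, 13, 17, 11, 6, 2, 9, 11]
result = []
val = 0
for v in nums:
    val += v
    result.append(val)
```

Cumulative sum ends at 87
`result` takes the values: [] → [1] → [1, 2] → [1, 2, 18] → [1, 2, 18, 31] → [1, 2, 18, 31, 48] → [1, 2, 18, 31, 48, 59] → [1, 2, 18, 31, 48, 59, 65] → [1, 2, 18, 31, 48, 59, 65, 67] → [1, 2, 18, 31, 48, 59, 65, 67, 76] → [1, 2, 18, 31, 48, 59, 65, 67, 76, 87]
So `result[-1]` = 87

Answer: 87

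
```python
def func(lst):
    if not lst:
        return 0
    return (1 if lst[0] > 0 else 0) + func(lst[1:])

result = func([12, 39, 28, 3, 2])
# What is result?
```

Count of positive elements in [12, 39, 28, 3, 2] = 5

Answer: 5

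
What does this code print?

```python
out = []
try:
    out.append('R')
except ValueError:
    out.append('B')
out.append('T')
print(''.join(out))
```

Execution trace: 'R' (try body, no exception) → 'T' (after the try/except). Output: RT

Answer: RT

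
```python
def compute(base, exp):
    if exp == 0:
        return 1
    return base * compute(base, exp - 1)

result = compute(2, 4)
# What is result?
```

compute(2, 4) = 2 * 2 * 2 * 2 = 16

Answer: 16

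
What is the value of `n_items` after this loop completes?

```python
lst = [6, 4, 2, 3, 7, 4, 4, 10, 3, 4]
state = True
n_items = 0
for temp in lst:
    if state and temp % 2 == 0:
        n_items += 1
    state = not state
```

Count even values at even positions
`n_items` takes the values: 0 → 1 → 2 → 3

Answer: 3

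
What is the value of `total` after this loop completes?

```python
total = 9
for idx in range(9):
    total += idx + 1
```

Start at 9, add 1 to 9 = 54
`total` takes the values: 9 → 10 → 12 → 15 → 19 → 24 → 30 → 37 → 45 → 54

Answer: 54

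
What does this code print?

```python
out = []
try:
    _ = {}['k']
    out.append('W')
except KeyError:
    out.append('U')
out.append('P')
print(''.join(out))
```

Execution trace: 'U' (except KeyError) → 'P' (after the try/except). Output: UP

Answer: UP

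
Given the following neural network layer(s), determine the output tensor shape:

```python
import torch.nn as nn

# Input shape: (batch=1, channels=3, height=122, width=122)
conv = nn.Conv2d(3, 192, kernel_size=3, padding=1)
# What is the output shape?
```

Input: (1, 3, 122, 122) -> Output: (1, 192, 122, 122)

Answer: (1, 192, 122, 122)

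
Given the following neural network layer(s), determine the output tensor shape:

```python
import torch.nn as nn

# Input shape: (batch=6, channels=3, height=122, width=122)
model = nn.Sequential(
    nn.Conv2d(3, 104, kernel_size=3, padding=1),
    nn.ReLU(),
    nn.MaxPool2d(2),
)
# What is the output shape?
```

Input: (6, 3, 122, 122) -> after Conv2d: (6, 104, 122, 122) -> after ReLU: (6, 104, 122, 122) -> Output: (6, 104, 61, 61)

Answer: (6, 104, 61, 61)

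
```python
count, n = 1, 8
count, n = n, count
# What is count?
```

Trace:
`count, n = 1, 8` → count = 1; n = 8
`count, n = n, count` → count = 8; n = 1
So count = 8

Answer: 8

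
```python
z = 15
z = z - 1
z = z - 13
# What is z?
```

Trace:
`z = 15` → z = 15
`z = z - 1` → z = 14
`z = z - 13` → z = 1
So z = 1

Answer: 1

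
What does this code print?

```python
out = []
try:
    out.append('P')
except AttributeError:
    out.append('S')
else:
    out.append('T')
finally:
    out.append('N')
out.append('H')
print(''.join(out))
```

Execution trace: 'P' (try body, no exception) → 'T' (else) → 'N' (finally) → 'H' (after the try/except). Output: PTNH

Answer: PTNH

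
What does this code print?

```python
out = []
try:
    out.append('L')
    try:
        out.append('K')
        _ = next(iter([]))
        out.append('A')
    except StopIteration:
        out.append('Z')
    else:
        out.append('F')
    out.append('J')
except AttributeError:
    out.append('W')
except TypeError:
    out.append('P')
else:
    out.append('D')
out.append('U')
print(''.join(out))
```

Execution trace: 'L' (try body) → 'K' (inner try body) → 'Z' (inner except StopIteration) → 'J' (try body, no exception) → 'D' (else) → 'U' (after the try/except). Output: LKZJDU

Answer: LKZJDU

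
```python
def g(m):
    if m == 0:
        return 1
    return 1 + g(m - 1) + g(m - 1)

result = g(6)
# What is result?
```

g(m) = 1 + 2·g(m-1), g(0)=1. Closed form: (1+1)·2^6 - 1 = 127.

Answer: 127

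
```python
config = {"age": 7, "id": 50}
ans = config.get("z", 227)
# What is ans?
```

Trace:
`config = {"age": 7, "id": 50}` → config = {'age': 7, 'id': 50}
`ans = config.get("z", 227)` → ans = 227
So ans = 227

Answer: 227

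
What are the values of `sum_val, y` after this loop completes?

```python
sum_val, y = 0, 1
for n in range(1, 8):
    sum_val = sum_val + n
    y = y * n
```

Sum and factorial of 1 to 7
`sum_val, y` takes the values: (0, 1) → (1, 1) → (3, 1) → (3, 2) → (6, 2) → (6, 6) → (10, 6) → (10, 24) → (15, 24) → (15, 120) → (21, 120) → (21, 720) → (28, 720) → (28, 5040)

Answer: 28, 5040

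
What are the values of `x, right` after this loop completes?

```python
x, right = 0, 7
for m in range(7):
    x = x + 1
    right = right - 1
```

x goes 0→7, right goes 7→0
`x, right` takes the values: (0, 7) → (1, 7) → (1, 6) → (2, 6) → (2, 5) → (3, 5) → (3, 4) → (4, 4) → (4, 3) → (5, 3) → (5, 2) → (6, 2) → (6, 1) → (7, 1) → (7, 0)

Answer: 7, 0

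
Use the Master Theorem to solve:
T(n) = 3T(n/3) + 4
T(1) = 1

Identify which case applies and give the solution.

a=3, b=3, f(n)=4. log_3(3) = 1. Since c=0 < 1, Case 1 applies: T(n) = Θ(n^log_b(a)) = O(n).

Answer: O(n) - Case 1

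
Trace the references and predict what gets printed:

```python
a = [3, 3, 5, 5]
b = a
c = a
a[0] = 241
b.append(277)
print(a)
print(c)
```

Key concept: multiple aliases.
Step by step:
`a = [3, 3, 5, 5]` → a = [3, 3, 5, 5]
`b = a` → b = [3, 3, 5, 5] (same object as a)
`c = a` → c = [3, 3, 5, 5] (same object as a, b)
`a[0] = 241` → a = [241, 3, 5, 5] (same object as b, c); b = [241, 3, 5, 5] (same object as a, c); c = [241, 3, 5, 5] (same object as a, b)
`b.append(277)` → a = [241, 3, 5, 5, 277] (same object as b, c); b = [241, 3, 5, 5, 277] (same object as a, c); c = [241, 3, 5, 5, 277] (same object as a, b)
`print(a)` → prints [241, 3, 5, 5, 277]
`print(c)` → prints [241, 3, 5, 5, 277]

Answer:
[241, 3, 5, 5, 277]
[241, 3, 5, 5, 277]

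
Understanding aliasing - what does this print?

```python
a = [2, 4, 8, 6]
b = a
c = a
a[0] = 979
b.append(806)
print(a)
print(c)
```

Key concept: multiple aliases.
Step by step:
`a = [2, 4, 8, 6]` → a = [2, 4, 8, 6]
`b = a` → b = [2, 4, 8, 6] (same object as a)
`c = a` → c = [2, 4, 8, 6] (same object as a, b)
`a[0] = 979` → a = [979, 4, 8, 6] (same object as b, c); b = [979, 4, 8, 6] (same object as a, c); c = [979, 4, 8, 6] (same object as a, b)
`b.append(806)` → a = [979, 4, 8, 6, 806] (same object as b, c); b = [979, 4, 8, 6, 806] (same object as a, c); c = [979, 4, 8, 6, 806] (same object as a, b)
`print(a)` → prints [979, 4, 8, 6, 806]
`print(c)` → prints [979, 4, 8, 6, 806]

Answer:
[979, 4, 8, 6, 806]
[979, 4, 8, 6, 806]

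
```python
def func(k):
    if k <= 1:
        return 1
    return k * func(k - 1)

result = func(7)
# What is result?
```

func(7) = 7 * 6 * 5 * 4 * 3 * 2 * 1 = 5040

Answer: 5040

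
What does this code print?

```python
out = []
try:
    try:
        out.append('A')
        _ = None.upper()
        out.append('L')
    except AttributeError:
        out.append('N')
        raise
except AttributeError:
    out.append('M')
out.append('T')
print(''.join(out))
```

Execution trace: 'A' (inner try body) → 'N' (inner except AttributeError) → 'M' (outer except AttributeError) → 'T' (after the try/except). Output: ANMT

Answer: ANMT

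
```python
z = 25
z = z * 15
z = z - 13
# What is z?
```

Trace:
`z = 25` → z = 25
`z = z * 15` → z = 375
`z = z - 13` → z = 362
So z = 362

Answer: 362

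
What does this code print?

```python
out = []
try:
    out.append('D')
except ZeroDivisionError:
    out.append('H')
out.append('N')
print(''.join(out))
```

Execution trace: 'D' (try body, no exception) → 'N' (after the try/except). Output: DN

Answer: DN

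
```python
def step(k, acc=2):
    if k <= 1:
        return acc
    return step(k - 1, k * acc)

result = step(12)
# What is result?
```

Accumulator trace (n, acc): (12, 2) -> (11, 24) -> (10, 264) -> (9, 2640) -> (8, 23760) -> (7, 190080) -> (6, 1330560) -> (5, 7983360) -> (4, 39916800) -> (3, 159667200) -> (2, 479001600) -> (1, 958003200) -> return 958003200

Answer: 958003200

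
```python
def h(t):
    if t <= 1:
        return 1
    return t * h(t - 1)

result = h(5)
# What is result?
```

h(5) = 5 * 4 * 3 * 2 * 1 = 120

Answer: 120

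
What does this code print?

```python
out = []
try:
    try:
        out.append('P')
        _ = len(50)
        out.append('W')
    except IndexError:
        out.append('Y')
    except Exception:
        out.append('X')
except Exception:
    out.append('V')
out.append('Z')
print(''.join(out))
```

Execution trace: 'P' (inner try body) → 'X' (inner except Exception) → 'Z' (after the try/except). Output: PXZ

Answer: PXZ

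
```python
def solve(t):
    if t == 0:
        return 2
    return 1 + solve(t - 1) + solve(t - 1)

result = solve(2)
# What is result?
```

solve(t) = 1 + 2·solve(t-1), solve(0)=2. Closed form: (2+1)·2^2 - 1 = 11.

Answer: 11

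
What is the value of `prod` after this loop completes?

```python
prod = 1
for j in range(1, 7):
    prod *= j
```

6! = 720
`prod` takes the values: 1 → 2 → 6 → 24 → 120 → 720

Answer: 720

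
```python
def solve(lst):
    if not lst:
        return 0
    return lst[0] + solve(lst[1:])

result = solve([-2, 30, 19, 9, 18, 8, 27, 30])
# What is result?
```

(-2) + 30 + 19 + 9 + 18 + 8 + 27 + 30 + 0 = 139

Answer: 139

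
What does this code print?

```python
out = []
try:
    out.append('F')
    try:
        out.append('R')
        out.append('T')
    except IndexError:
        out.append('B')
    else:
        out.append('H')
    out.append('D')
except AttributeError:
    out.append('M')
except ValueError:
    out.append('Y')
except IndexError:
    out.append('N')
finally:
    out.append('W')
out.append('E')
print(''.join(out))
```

Execution trace: 'F' (try body) → 'R' (inner try body) → 'T' (inner try body, no exception) → 'H' (inner else) → 'D' (try body, no exception) → 'W' (finally) → 'E' (after the try/except). Output: FRTHDWE

Answer: FRTHDWE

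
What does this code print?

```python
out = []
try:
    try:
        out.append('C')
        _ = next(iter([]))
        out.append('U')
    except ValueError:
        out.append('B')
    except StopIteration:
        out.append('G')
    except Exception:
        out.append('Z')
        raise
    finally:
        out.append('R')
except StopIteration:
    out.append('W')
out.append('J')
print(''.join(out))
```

Execution trace: 'C' (try body) → 'G' (except StopIteration) → 'R' (finally) → 'J' (after the try/except). Output: CGRJ

Answer: CGRJ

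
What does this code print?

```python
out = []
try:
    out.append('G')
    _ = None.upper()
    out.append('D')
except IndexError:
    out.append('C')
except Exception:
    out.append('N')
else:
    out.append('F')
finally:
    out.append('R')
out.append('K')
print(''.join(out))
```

Execution trace: 'G' (try body) → 'N' (except Exception) → 'R' (finally) → 'K' (after the try/except). Output: GNRK

Answer: GNRK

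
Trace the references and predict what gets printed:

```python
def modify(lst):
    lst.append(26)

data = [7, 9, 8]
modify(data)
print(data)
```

Key concept: function modifies passed list.
Step by step:
`data = [7, 9, 8]` → data = [7, 9, 8]
`modify(data)` → data = [7, 9, 8, 26]
`print(data)` → prints [7, 9, 8, 26]

Answer: [7, 9, 8, 26]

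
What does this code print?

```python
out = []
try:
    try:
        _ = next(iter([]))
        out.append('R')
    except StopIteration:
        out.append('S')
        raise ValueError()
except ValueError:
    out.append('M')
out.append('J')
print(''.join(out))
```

Execution trace: 'S' (inner except StopIteration) → 'M' (outer except ValueError) → 'J' (after the try/except). Output: SMJ

Answer: SMJ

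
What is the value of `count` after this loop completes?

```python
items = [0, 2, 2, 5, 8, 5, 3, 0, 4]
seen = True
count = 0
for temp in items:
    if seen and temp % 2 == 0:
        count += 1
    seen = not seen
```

Count even values at even positions
`count` takes the values: 0 → 1 → 2 → 3 → 4

Answer: 4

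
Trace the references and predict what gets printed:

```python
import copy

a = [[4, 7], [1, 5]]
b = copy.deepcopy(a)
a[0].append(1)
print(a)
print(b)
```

Key concept: deep copy is fully independent.
Step by step:
`a = [[4, 7], [1, 5]]` → a = [[4, 7], [1, 5]]
`b = copy.deepcopy(a)` → b = [[4, 7], [1, 5]]
`a[0].append(1)` → a = [[4, 7, 1], [1, 5]]
`print(a)` → prints [[4, 7, 1], [1, 5]]
`print(b)` → prints [[4, 7], [1, 5]]

Answer:
[[4, 7, 1], [1, 5]]
[[4, 7], [1, 5]]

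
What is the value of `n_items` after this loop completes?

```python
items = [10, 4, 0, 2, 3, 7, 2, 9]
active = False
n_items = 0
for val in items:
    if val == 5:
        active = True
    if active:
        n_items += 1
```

Count elements after first 5 in [10, 4, 0, 2, 3, 7, 2, 9]
`n_items` takes the values: 0

Answer: 0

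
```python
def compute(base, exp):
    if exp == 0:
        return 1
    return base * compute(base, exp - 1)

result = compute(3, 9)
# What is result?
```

compute(3, 9) = 3 * 3 * 3 * 3 * 3 * 3 * 3 * 3 * 3 = 19683

Answer: 19683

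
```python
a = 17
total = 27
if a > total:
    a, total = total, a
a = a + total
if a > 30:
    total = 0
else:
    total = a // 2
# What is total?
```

Trace:
`a = 17` → a = 17
`total = 27` → total = 27
`if a > total: ...` → a > total is False → no variable changes
`a = a + total` → a = 44
`if a > 30: ...` → a > 30 is True → total = 0
So total = 0

Answer: 0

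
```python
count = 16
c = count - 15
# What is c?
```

Trace:
`count = 16` → count = 16
`c = count - 15` → c = 1
So c = 1

Answer: 1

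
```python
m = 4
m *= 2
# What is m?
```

Trace:
`m = 4` → m = 4
`m *= 2` → m = 8
So m = 8

Answer: 8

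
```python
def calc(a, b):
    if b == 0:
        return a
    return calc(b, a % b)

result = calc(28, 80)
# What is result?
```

calc(28, 80) -> calc(80, 28) -> calc(28, 24) -> calc(24, 4) -> calc(4, 0) -> 4

Answer: 4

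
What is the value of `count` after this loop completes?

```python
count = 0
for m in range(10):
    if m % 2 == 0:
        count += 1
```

Count numbers divisible by 2 in range(10)
`count` takes the values: 0 → 1 → 2 → 3 → 4 → 5

Answer: 5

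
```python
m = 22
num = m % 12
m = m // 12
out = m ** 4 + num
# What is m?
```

Trace:
`m = 22` → m = 22
`num = m % 12` → num = 10
`m = m // 12` → m = 1
`out = m ** 4 + num` → out = 11
So m = 1

Answer: 1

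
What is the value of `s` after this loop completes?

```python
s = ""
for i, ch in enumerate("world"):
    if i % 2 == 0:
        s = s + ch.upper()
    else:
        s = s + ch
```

Uppercase even positions in 'world'
`s` takes the values: "" → "W" → "Wo" → "WoR" → "WoRl" → "WoRlD"

Answer: "WoRlD"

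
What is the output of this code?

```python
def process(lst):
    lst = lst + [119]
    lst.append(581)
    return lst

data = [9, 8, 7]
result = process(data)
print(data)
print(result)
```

Key concept: rebinding parameter vs mutation.
Step by step:
`data = [9, 8, 7]` → data = [9, 8, 7]
`result = process(data)` → result = [9, 8, 7, 119, 581]
`print(data)` → prints [9, 8, 7]
`print(result)` → prints [9, 8, 7, 119, 581]

Answer:
[9, 8, 7]
[9, 8, 7, 119, 581]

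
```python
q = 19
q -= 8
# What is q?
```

Trace:
`q = 19` → q = 19
`q -= 8` → q = 11
So q = 11

Answer: 11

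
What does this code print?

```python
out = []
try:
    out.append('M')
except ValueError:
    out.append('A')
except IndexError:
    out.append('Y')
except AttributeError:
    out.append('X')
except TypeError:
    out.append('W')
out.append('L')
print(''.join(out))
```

Execution trace: 'M' (try body, no exception) → 'L' (after the try/except). Output: ML

Answer: ML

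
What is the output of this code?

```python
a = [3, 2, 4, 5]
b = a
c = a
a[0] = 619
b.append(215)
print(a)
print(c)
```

Key concept: multiple aliases.
Step by step:
`a = [3, 2, 4, 5]` → a = [3, 2, 4, 5]
`b = a` → b = [3, 2, 4, 5] (same object as a)
`c = a` → c = [3, 2, 4, 5] (same object as a, b)
`a[0] = 619` → a = [619, 2, 4, 5] (same object as b, c); b = [619, 2, 4, 5] (same object as a, c); c = [619, 2, 4, 5] (same object as a, b)
`b.append(215)` → a = [619, 2, 4, 5, 215] (same object as b, c); b = [619, 2, 4, 5, 215] (same object as a, c); c = [619, 2, 4, 5, 215] (same object as a, b)
`print(a)` → prints [619, 2, 4, 5, 215]
`print(c)` → prints [619, 2, 4, 5, 215]

Answer:
[619, 2, 4, 5, 215]
[619, 2, 4, 5, 215]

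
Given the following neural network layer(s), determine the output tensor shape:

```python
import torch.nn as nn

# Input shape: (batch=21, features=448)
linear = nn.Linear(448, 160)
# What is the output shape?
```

Input: (21, 448) -> Output: (21, 160)

Answer: (21, 160)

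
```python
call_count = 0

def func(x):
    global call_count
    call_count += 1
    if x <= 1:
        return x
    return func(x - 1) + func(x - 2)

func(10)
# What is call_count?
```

Calls(x) = 1 + Calls(x-1) + Calls(x-2); Calls(0)=Calls(1)=1. For x=10 this gives 177.

Answer: 177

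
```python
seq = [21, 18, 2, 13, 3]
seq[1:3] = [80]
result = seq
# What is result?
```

Trace:
`seq = [21, 18, 2, 13, 3]` → seq = [21, 18, 2, 13, 3]
`seq[1:3] = [80]` → seq = [21, 80, 13, 3]
`result = seq` → result = [21, 80, 13, 3]
So result = [21, 80, 13, 3]

Answer: [21, 80, 13, 3]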